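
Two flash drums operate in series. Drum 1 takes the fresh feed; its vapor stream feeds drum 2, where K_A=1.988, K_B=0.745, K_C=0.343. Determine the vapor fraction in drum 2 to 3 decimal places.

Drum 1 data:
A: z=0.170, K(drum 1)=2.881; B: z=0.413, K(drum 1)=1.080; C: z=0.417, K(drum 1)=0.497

V/F (drum 2) = 0.118

Drum 1:
Material balance + equilibrium reduce to Σ zᵢ(Kᵢ−1)/(1+ψ₁(Kᵢ−1)) = 0.
Feasibility: ΣzᵢKᵢ = 1.143, Σzᵢ/Kᵢ = 1.280 — both > 1, two phases present.
Newton–Raphson from ψ₁ = 0.65:
  ψ₁ = 0.650: g = -0.1364, g' = -0.357 → ψ₁ = 0.268
  ψ₁ = 0.268: g = 0.0025, g' = -0.409 → ψ₁ = 0.274
Converged at ψ₁ = 0.274.
Drum-1 compositions:
  A: x = 0.112, y = 0.323
  B: x = 0.404, y = 0.436
  C: x = 0.484, y = 0.240
Drum-2 feed = drum-1 vapor: z₂ = (0.3231, 0.4365, 0.2404).
Drum 2:
Newton iteration, ψ₂⁰ = 0.47:
  ψ₂ = 0.470: g = -0.1369, g' = -0.401 → ψ₂ = 0.128
  ψ₂ = 0.128: g = -0.0043, g' = -0.402 → ψ₂ = 0.118
Converged at ψ₂ = 0.118.
  A: x = 0.289, y = 0.575
  B: x = 0.450, y = 0.335
  C: x = 0.261, y = 0.089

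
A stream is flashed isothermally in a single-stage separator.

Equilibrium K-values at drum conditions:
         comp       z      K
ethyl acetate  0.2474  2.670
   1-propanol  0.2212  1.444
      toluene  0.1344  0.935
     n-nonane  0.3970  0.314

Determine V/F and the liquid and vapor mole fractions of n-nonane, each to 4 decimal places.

Rachford–Rice: g(V/F) = Σ zᵢ(Kᵢ−1)/(1+V/F(Kᵢ−1)) = 0.
Feasibility: ΣzᵢKᵢ = 1.2303, Σzᵢ/Kᵢ = 1.6539 — both > 1, two phases present.
Newton iteration, V/F⁰ = 0.5:
  V/F = 0.5000: g = -0.11803, g' = -0.6675 → V/F = 0.3232
  V/F = 0.3232: g = -0.00463, g' = -0.6334 → V/F = 0.3159
Converged at V/F = 0.3159.
Compositions from xᵢ = zᵢ/(1+V/F(Kᵢ−1)), yᵢ = Kᵢxᵢ:
  ethyl acetate: x = 0.1620, y = 0.4324
  1-propanol: x = 0.1940, y = 0.2801
  toluene: x = 0.1372, y = 0.1283
  n-nonane: x = 0.5068, y = 0.1591

V/F = 0.3159, x_n-nonane = 0.5068, y_n-nonane = 0.1591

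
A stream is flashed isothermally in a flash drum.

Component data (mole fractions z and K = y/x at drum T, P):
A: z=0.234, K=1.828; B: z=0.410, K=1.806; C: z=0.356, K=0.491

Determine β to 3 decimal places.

β = 0.828

Rachford–Rice: g(β) = Σ zᵢ(Kᵢ−1)/(1+β(Kᵢ−1)) = 0.
Check two-phase: ΣzᵢKᵢ = 1.343 > 1 and Σzᵢ/Kᵢ = 1.080 > 1, so g(0) = 0.343 > 0 and g(1) = -0.080 < 0.
Newton–Raphson from β = 0.55:
  β = 0.550: g = 0.1104, g' = -0.381 → β = 0.839
  β = 0.839: g = -0.0050, g' = -0.432 → β = 0.828
Converged at β = 0.828.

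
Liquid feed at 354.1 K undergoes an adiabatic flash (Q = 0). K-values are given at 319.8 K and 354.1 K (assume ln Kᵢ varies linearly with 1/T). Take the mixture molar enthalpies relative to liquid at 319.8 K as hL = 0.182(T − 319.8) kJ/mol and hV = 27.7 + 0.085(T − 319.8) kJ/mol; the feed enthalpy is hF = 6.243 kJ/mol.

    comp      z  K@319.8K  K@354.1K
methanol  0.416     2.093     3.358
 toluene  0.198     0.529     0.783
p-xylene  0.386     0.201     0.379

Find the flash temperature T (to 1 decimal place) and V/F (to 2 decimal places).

Adiabatic flash: solve Rachford–Rice at each trial T, then check hF = ψ·hV(T) + (1−ψ)·hL(T).
  T = 319.8 K: K = (2.093, 0.529, 0.201), RR gives ψ = 0.069, H_out = 1.911 kJ/mol
  T = 354.1 K: K = (3.358, 0.783, 0.379), RR gives ψ = 0.568, H_out = 20.086 kJ/mol
  T = 337.0 K: K = (2.685, 0.650, 0.281), RR gives ψ = 0.340, H_out = 11.969 kJ/mol
  T = 328.4 K: K = (2.378, 0.588, 0.239), RR gives ψ = 0.217, H_out = 7.387 kJ/mol
  T = 324.1 K: K = (2.233, 0.558, 0.219), RR gives ψ = 0.147, H_out = 4.801 kJ/mol
  T = 326.2 K: K = (2.303, 0.573, 0.229), RR gives ψ = 0.182, H_out = 6.096 kJ/mol
  T = 327.3 K: K = (2.341, 0.580, 0.234), RR gives ψ = 0.200, H_out = 6.749 kJ/mol
Linear interpolation between T = 326.2 (H_out = 6.096) and T = 327.3 (H_out = 6.749) on hF = 6.243 gives T ≈ 326.4 K, at which ψ = 0.19.

T = 326.4 K, V/F = 0.19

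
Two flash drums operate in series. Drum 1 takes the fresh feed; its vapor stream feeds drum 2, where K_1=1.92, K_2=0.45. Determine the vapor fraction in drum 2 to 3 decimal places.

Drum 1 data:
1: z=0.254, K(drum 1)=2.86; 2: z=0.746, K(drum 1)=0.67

V/F (drum 2) = 0.165

Drum 1:
Rachford–Rice: g(ψ₁) = Σ zᵢ(Kᵢ−1)/(1+ψ₁(Kᵢ−1)) = 0.
g(0) = ΣzᵢKᵢ − 1 = 0.226 and g(1) = 1 − Σzᵢ/Kᵢ = -0.202, so a root lies in (0, 1).
Newton iteration, ψ₁⁰ = 0.56:
  ψ₁ = 0.560: g = -0.0706, g' = -0.333 → ψ₁ = 0.348
  ψ₁ = 0.348: g = 0.0086, g' = -0.427 → ψ₁ = 0.368
  ψ₁ = 0.368: g = 0.0001, g' = -0.415 → ψ₁ = 0.369
Converged at ψ₁ = 0.369.
Drum-1 compositions:
  1: x = 0.151, y = 0.431
  2: x = 0.849, y = 0.569
Drum-2 feed = drum-1 vapor: z₂ = (0.4310, 0.5690).
Drum 2:
Material balance + equilibrium reduce to Σ zᵢ(Kᵢ−1)/(1+ψ₂(Kᵢ−1)) = 0.
g(0) = ΣzᵢKᵢ − 1 = 0.084 and g(1) = 1 − Σzᵢ/Kᵢ = -0.489, so a root lies in (0, 1).
Iterate (Newton) starting at ψ₂ = 0.32:
  ψ₂ = 0.320: g = -0.0735, g' = -0.471 → ψ₂ = 0.164
  ψ₂ = 0.164: g = 0.0005, g' = -0.483 → ψ₂ = 0.165
Converged at ψ₂ = 0.165.
  1: x = 0.374, y = 0.718
  2: x = 0.626, y = 0.282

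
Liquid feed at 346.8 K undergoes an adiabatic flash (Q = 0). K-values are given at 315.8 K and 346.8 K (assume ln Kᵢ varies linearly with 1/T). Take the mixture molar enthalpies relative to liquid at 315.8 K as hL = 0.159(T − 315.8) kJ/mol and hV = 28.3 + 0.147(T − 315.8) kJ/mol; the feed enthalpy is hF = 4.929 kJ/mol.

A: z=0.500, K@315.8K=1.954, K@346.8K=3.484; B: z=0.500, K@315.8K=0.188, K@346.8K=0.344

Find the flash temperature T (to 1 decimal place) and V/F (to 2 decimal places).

T = 318.7 K, V/F = 0.16

Adiabatic flash: solve Rachford–Rice at each trial T, then check hF = ψ·hV(T) + (1−ψ)·hL(T).
  T = 315.8 K: K = (1.954, 0.188), RR gives ψ = 0.092, H_out = 2.594 kJ/mol
  T = 346.8 K: K = (3.484, 0.344), RR gives ψ = 0.561, H_out = 20.594 kJ/mol
  T = 331.3 K: K = (2.645, 0.258), RR gives ψ = 0.370, H_out = 12.861 kJ/mol
  T = 323.6 K: K = (2.284, 0.221), RR gives ψ = 0.253, H_out = 8.365 kJ/mol
  T = 319.7 K: K = (2.114, 0.204), RR gives ψ = 0.180, H_out = 5.695 kJ/mol
  T = 317.8 K: K = (2.035, 0.196), RR gives ψ = 0.139, H_out = 4.249 kJ/mol
Linear interpolation between T = 317.8 (H_out = 4.249) and T = 319.7 (H_out = 5.695) on hF = 4.929 gives T ≈ 318.7 K, at which ψ = 0.16.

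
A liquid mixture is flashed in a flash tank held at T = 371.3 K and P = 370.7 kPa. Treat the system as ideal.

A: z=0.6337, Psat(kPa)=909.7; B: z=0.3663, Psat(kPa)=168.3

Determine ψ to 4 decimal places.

ψ = 0.9087

Raoult's law: Kᵢ = Pᵢˢᵃᵗ/P = Pᵢˢᵃᵗ/370.7.
  K_A = 909.7/370.7 = 2.454006, K_B = 168.3/370.7 = 0.454006
Rachford–Rice: g(ψ) = Σ zᵢ(Kᵢ−1)/(1+ψ(Kᵢ−1)) = 0.
g(0) = ΣzᵢKᵢ − 1 = 0.7214 and g(1) = 1 − Σzᵢ/Kᵢ = -0.0650, so a root lies in (0, 1).
Newton–Raphson from ψ = 0.65:
  ψ = 0.6500: g = 0.16368, g' = -0.6165 → ψ = 0.9155
  ψ = 0.9155: g = -0.00462, g' = -0.6831 → ψ = 0.9087
Converged at ψ = 0.9087.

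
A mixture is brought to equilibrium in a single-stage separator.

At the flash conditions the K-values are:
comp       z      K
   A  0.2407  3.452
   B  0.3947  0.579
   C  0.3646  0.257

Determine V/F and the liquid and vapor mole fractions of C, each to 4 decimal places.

Rachford–Rice: g(V/F) = Σ zᵢ(Kᵢ−1)/(1+V/F(Kᵢ−1)) = 0.
Check two-phase: ΣzᵢKᵢ = 1.1531 > 1 and Σzᵢ/Kᵢ = 2.1701 > 1, so g(0) = 0.1531 > 0 and g(1) = -1.1701 < 0.
Iterate (Newton) starting at V/F = 0.52:
  V/F = 0.5200: g = -0.39478, g' = -0.9288 → V/F = 0.0950
  V/F = 0.0950: g = 0.01419, g' = -1.2611 → V/F = 0.1062
  V/F = 0.1062: g = 0.00021, g' = -1.2248 → V/F = 0.1064
Converged at V/F = 0.1064.
Compositions from xᵢ = zᵢ/(1+V/F(Kᵢ−1)), yᵢ = Kᵢxᵢ:
  A: x = 0.1909, y = 0.6590
  B: x = 0.4132, y = 0.2392
  C: x = 0.3959, y = 0.1017

V/F = 0.1064, x_C = 0.3959, y_C = 0.1017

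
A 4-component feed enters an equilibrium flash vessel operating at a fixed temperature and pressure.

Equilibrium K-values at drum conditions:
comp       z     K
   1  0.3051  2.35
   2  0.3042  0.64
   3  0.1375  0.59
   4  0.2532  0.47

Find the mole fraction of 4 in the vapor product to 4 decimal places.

Newton iteration, V/F⁰ = 0.5:
  V/F = 0.5000: g = -0.14114, g' = -0.4250 → V/F = 0.1679
  V/F = 0.1679: g = 0.01135, g' = -0.5265 → V/F = 0.1895
  V/F = 0.1895: g = 0.00015, g' = -0.5130 → V/F = 0.1898
Converged at V/F = 0.1898.
Compositions from xᵢ = zᵢ/(1+V/F(Kᵢ−1)), yᵢ = Kᵢxᵢ:
  1: x = 0.2429, y = 0.5708
  2: x = 0.3265, y = 0.2090
  3: x = 0.1491, y = 0.0880
  4: x = 0.2815, y = 0.1323

y_4 = 0.1323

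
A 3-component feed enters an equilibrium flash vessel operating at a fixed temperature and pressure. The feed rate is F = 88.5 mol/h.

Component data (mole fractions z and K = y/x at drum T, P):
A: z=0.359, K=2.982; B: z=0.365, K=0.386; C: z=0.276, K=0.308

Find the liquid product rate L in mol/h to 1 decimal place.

Newton iteration, ψ⁰ = 0.59:
  ψ = 0.590: g = -0.3462, g' = -1.015 → ψ = 0.249
  ψ = 0.249: g = -0.0190, g' = -1.017 → ψ = 0.230
  ψ = 0.230: g = 0.0002, g' = -1.038 → ψ = 0.231
Converged at ψ = 0.231.
Then V = ψ·F = 0.2306·88.5 = 20.4 mol/h and L = F − V = 68.1 mol/h.

L = 68.1 mol/h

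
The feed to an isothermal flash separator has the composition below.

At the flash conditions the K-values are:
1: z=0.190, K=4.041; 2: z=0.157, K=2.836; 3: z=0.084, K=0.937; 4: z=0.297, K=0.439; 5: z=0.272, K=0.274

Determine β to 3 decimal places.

β = 0.328

Rachford–Rice: g(β) = Σ zᵢ(Kᵢ−1)/(1+β(Kᵢ−1)) = 0.
Check two-phase: ΣzᵢKᵢ = 1.497 > 1 and Σzᵢ/Kᵢ = 1.861 > 1, so g(0) = 0.497 > 0 and g(1) = -0.861 < 0.
Newton–Raphson from β = 0.5:
  β = 0.500: g = -0.1675, g' = -0.955 → β = 0.325
  β = 0.325: g = 0.0040, g' = -1.038 → β = 0.328
Converged at β = 0.328.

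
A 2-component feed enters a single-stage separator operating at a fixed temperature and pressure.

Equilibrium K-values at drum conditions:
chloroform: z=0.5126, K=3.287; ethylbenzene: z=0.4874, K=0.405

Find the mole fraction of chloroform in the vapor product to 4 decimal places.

y_chloroform = 0.6786

Let ψ = V/F and solve Σ zᵢ(Kᵢ−1)/(1+ψ(Kᵢ−1)) = 0.
g(0) = ΣzᵢKᵢ − 1 = 0.8823 and g(1) = 1 − Σzᵢ/Kᵢ = -0.3594, so a root lies in (0, 1).
Binary case is linear: z₁(K₁−1)(1+ψ(K₂−1)) + z₂(K₂−1)(1+ψ(K₁−1)) = 0
⇒ ψ = [z₁(K₁−1)+z₂(K₂−1)] / [−(K₁−1)(K₂−1)] = 0.88231/1.36077 = 0.6484
Compositions from xᵢ = zᵢ/(1+ψ(Kᵢ−1)), yᵢ = Kᵢxᵢ:
  chloroform: x = 0.2065, y = 0.6786
  ethylbenzene: x = 0.7935, y = 0.3214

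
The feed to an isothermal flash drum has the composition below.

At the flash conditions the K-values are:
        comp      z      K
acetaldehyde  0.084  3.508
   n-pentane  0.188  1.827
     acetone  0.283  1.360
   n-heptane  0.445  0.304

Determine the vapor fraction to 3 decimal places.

Rachford–Rice: g(ψ) = Σ zᵢ(Kᵢ−1)/(1+ψ(Kᵢ−1)) = 0.
g(0) = ΣzᵢKᵢ − 1 = 0.158 and g(1) = 1 − Σzᵢ/Kᵢ = -0.799, so a root lies in (0, 1).
Iterate (Newton) starting at ψ = 0.38:
  ψ = 0.380: g = -0.1053, g' = -0.640 → ψ = 0.215
  ψ = 0.215: g = -0.0011, g' = -0.645 → ψ = 0.214
Converged at ψ = 0.214.

ψ = 0.214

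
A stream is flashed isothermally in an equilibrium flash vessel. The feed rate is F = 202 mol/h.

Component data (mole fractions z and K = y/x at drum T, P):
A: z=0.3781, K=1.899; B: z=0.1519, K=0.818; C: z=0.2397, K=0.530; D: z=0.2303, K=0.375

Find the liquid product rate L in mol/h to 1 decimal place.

L = 176.0 mol/h

Material balance + equilibrium reduce to Σ zᵢ(Kᵢ−1)/(1+β(Kᵢ−1)) = 0.
Feasibility: ΣzᵢKᵢ = 1.0557, Σzᵢ/Kᵢ = 1.4512 — both > 1, two phases present.
Newton iteration, β⁰ = 0.61:
  β = 0.6100: g = -0.20214, g' = -0.4729 → β = 0.1825
  β = 0.1825: g = -0.02230, g' = -0.4089 → β = 0.1280
  β = 0.1280: g = 0.00021, g' = -0.4173 → β = 0.1285
Converged at β = 0.1285.
Then V = β·F = 0.1285·202 = 26.0 mol/h and L = F − V = 176.0 mol/h.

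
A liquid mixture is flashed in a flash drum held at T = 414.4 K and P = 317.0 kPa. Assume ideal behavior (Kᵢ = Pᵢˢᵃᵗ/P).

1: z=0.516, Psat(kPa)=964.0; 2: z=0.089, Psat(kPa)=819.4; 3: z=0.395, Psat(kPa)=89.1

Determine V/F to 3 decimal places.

V/F = 0.641

Raoult's law: Kᵢ = Pᵢˢᵃᵗ/P = Pᵢˢᵃᵗ/317.0.
  K_1 = 964.0/317.0 = 3.04101, K_2 = 819.4/317.0 = 2.58486, K_3 = 89.1/317.0 = 0.28107
Rachford–Rice: g(V/F) = Σ zᵢ(Kᵢ−1)/(1+V/F(Kᵢ−1)) = 0.
g(0) = ΣzᵢKᵢ − 1 = 0.910 and g(1) = 1 − Σzᵢ/Kᵢ = -0.609, so a root lies in (0, 1).
Newton–Raphson from V/F = 0.36:
  V/F = 0.360: g = 0.3138, g' = -1.177 → V/F = 0.627
  V/F = 0.627: g = 0.0160, g' = -1.146 → V/F = 0.641
Converged at V/F = 0.641.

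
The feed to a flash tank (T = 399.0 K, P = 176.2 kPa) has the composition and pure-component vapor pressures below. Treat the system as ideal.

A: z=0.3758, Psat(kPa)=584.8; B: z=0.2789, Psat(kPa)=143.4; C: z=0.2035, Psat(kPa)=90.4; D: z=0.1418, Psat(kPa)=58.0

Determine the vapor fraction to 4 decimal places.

Raoult's law: Kᵢ = Pᵢˢᵃᵗ/P = Pᵢˢᵃᵗ/176.2.
  K_A = 584.8/176.2 = 3.318956, K_B = 143.4/176.2 = 0.813848, K_C = 90.4/176.2 = 0.513053, K_D = 58.0/176.2 = 0.329171
Rachford–Rice: g(ψ) = Σ zᵢ(Kᵢ−1)/(1+ψ(Kᵢ−1)) = 0.
Check two-phase: ΣzᵢKᵢ = 1.6253 > 1 and Σzᵢ/Kᵢ = 1.2833 > 1, so g(0) = 0.6253 > 0 and g(1) = -0.2833 < 0.
Newton–Raphson from ψ = 0.5:
  ψ = 0.5000: g = 0.07219, g' = -0.6739 → ψ = 0.6071
  ψ = 0.6071: g = 0.00222, g' = -0.6397 → ψ = 0.6106
Converged at ψ = 0.6106.

ψ = 0.6106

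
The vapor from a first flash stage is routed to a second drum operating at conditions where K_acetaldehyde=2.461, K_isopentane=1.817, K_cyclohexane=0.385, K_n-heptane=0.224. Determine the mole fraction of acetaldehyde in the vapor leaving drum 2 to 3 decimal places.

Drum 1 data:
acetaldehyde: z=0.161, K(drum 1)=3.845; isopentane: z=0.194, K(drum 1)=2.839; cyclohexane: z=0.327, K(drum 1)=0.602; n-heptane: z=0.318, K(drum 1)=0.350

Drum 1:
Material balance + equilibrium reduce to Σ zᵢ(Kᵢ−1)/(1+ψ₁(Kᵢ−1)) = 0.
g(0) = ΣzᵢKᵢ − 1 = 0.478 and g(1) = 1 − Σzᵢ/Kᵢ = -0.562, so a root lies in (0, 1).
Newton iteration, ψ₁⁰ = 0.35:
  ψ₁ = 0.350: g = 0.0278, g' = -0.865 → ψ₁ = 0.382
  ψ₁ = 0.382: g = 0.0005, g' = -0.835 → ψ₁ = 0.383
Converged at ψ₁ = 0.383.
Drum-1 compositions:
  acetaldehyde: x = 0.077, y = 0.296
  isopentane: x = 0.114, y = 0.323
  cyclohexane: x = 0.386, y = 0.232
  n-heptane: x = 0.423, y = 0.148
Drum-2 feed = drum-1 vapor: z₂ = (0.2964, 0.3233, 0.2322, 0.1482).
Drum 2:
Newton iteration, ψ₂⁰ = 0.5:
  ψ₂ = 0.500: g = 0.0436, g' = -0.741 → ψ₂ = 0.559
  ψ₂ = 0.559: g = -0.0009, g' = -0.775 → ψ₂ = 0.558
Converged at ψ₂ = 0.558.
  acetaldehyde: x = 0.163, y = 0.402
  isopentane: x = 0.222, y = 0.404
  cyclohexane: x = 0.353, y = 0.136
  n-heptane: x = 0.261, y = 0.059

y_acetaldehyde (drum 2) = 0.402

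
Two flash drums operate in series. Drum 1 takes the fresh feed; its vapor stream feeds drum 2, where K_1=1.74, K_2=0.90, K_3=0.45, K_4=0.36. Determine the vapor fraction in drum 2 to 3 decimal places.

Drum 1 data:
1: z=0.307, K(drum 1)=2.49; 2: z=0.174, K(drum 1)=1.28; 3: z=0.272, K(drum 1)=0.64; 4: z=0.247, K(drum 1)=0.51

Drum 1:
Iterate (Newton) starting at ψ₁ = 0.5:
  ψ₁ = 0.500: g = 0.0252, g' = -0.391 → ψ₁ = 0.564
  ψ₁ = 0.564: g = 0.0004, g' = -0.380 → ψ₁ = 0.565
Converged at ψ₁ = 0.565.
Drum-1 compositions:
  1: x = 0.167, y = 0.415
  2: x = 0.150, y = 0.192
  3: x = 0.342, y = 0.219
  4: x = 0.342, y = 0.174
Drum-2 feed = drum-1 vapor: z₂ = (0.4149, 0.1923, 0.2186, 0.1742).
Drum 2:
Newton iteration, ψ₂⁰ = 0.5:
  ψ₂ = 0.500: g = -0.1259, g' = -0.403 → ψ₂ = 0.188
  ψ₂ = 0.188: g = -0.0108, g' = -0.352 → ψ₂ = 0.157
Converged at ψ₂ = 0.157.
  1: x = 0.372, y = 0.647
  2: x = 0.195, y = 0.176
  3: x = 0.239, y = 0.108
  4: x = 0.194, y = 0.070

V/F (drum 2) = 0.157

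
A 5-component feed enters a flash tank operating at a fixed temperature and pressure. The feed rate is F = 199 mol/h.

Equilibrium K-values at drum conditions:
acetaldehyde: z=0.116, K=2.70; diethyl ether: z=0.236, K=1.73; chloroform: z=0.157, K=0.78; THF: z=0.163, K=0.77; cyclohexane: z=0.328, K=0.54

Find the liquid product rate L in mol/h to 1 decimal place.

L = 127.6 mol/h

Newton–Raphson from ψ = 0.5:
  ψ = 0.500: g = -0.0443, g' = -0.303 → ψ = 0.354
  ψ = 0.354: g = 0.0016, g' = -0.328 → ψ = 0.359
Converged at ψ = 0.359.
Then V = ψ·F = 0.3586·199 = 71.4 mol/h and L = F − V = 127.6 mol/h.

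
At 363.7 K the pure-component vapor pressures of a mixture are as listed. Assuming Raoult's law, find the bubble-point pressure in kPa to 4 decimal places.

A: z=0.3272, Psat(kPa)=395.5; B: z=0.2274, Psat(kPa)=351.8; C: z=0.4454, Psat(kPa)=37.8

At the bubble point ψ → 0, so ΣzᵢKᵢ = 1 with Kᵢ = Pᵢˢᵃᵗ/P ⇒ P = ΣzᵢPᵢˢᵃᵗ.
P = 0.3272·395.5 + 0.2274·351.8 + 0.4454·37.8 = 226.2430 kPa

Pbub = 226.2430 kPa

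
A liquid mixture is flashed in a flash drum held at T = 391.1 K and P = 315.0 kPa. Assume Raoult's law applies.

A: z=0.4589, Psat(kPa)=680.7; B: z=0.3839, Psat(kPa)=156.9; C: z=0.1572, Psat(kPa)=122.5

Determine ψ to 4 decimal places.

ψ = 0.3919

Raoult's law: Kᵢ = Pᵢˢᵃᵗ/P = Pᵢˢᵃᵗ/315.0.
  K_A = 680.7/315.0 = 2.160952, K_B = 156.9/315.0 = 0.498095, K_C = 122.5/315.0 = 0.388889
Rachford–Rice: g(ψ) = Σ zᵢ(Kᵢ−1)/(1+ψ(Kᵢ−1)) = 0.
Check two-phase: ΣzᵢKᵢ = 1.2440 > 1 and Σzᵢ/Kᵢ = 1.3873 > 1, so g(0) = 0.2440 > 0 and g(1) = -0.3873 < 0.
Newton–Raphson from ψ = 0.67:
  ψ = 0.6700: g = -0.15331, g' = -0.5835 → ψ = 0.4073
  ψ = 0.4073: g = -0.00837, g' = -0.5420 → ψ = 0.3918
  ψ = 0.3918: g = 0.00001, g' = -0.5435 → ψ = 0.3919
Converged at ψ = 0.3919.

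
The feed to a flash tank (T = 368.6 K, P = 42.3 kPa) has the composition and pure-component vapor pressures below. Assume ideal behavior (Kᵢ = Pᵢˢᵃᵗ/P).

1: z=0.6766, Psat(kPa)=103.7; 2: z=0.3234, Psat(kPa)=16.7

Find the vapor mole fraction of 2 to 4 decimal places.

y_2 = 0.2786

Raoult's law: Kᵢ = Pᵢˢᵃᵗ/P = Pᵢˢᵃᵗ/42.3.
  K_1 = 103.7/42.3 = 2.451537, K_2 = 16.7/42.3 = 0.394799
Material balance + equilibrium reduce to Σ zᵢ(Kᵢ−1)/(1+V/F(Kᵢ−1)) = 0.
Check two-phase: ΣzᵢKᵢ = 1.7864 > 1 and Σzᵢ/Kᵢ = 1.0951 > 1, so g(0) = 0.7864 > 0 and g(1) = -0.0951 < 0.
Binary case is linear: z₁(K₁−1)(1+V/F(K₂−1)) + z₂(K₂−1)(1+V/F(K₁−1)) = 0
⇒ V/F = [z₁(K₁−1)+z₂(K₂−1)] / [−(K₁−1)(K₂−1)] = 0.78639/0.87847 = 0.8952
Compositions from xᵢ = zᵢ/(1+V/F(Kᵢ−1)), yᵢ = Kᵢxᵢ:
  1: x = 0.2943, y = 0.7214
  2: x = 0.7057, y = 0.2786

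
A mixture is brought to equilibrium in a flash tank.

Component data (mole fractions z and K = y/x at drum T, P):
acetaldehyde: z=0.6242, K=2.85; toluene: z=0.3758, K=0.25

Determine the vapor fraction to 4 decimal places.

ψ = 0.6291

Material balance + equilibrium reduce to Σ zᵢ(Kᵢ−1)/(1+ψ(Kᵢ−1)) = 0.
g(0) = ΣzᵢKᵢ − 1 = 0.8729 and g(1) = 1 − Σzᵢ/Kᵢ = -0.7222, so a root lies in (0, 1).
Binary case is linear: z₁(K₁−1)(1+ψ(K₂−1)) + z₂(K₂−1)(1+ψ(K₁−1)) = 0
⇒ ψ = [z₁(K₁−1)+z₂(K₂−1)] / [−(K₁−1)(K₂−1)] = 0.87292/1.38750 = 0.6291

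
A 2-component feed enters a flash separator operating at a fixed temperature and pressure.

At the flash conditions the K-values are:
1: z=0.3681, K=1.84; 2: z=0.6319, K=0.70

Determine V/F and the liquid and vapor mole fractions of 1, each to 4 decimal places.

V/F = 0.4747, x_1 = 0.2632, y_1 = 0.4842

Material balance + equilibrium reduce to Σ zᵢ(Kᵢ−1)/(1+V/F(Kᵢ−1)) = 0.
Check two-phase: ΣzᵢKᵢ = 1.1196 > 1 and Σzᵢ/Kᵢ = 1.1028 > 1, so g(0) = 0.1196 > 0 and g(1) = -0.1028 < 0.
Binary case is linear: z₁(K₁−1)(1+V/F(K₂−1)) + z₂(K₂−1)(1+V/F(K₁−1)) = 0
⇒ V/F = [z₁(K₁−1)+z₂(K₂−1)] / [−(K₁−1)(K₂−1)] = 0.11963/0.25200 = 0.4747
Compositions from xᵢ = zᵢ/(1+V/F(Kᵢ−1)), yᵢ = Kᵢxᵢ:
  1: x = 0.2632, y = 0.4842
  2: x = 0.7368, y = 0.5158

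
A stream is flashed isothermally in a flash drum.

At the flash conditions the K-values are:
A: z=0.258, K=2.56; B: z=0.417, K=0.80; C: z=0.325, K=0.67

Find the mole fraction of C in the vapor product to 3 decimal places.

Rachford–Rice: g(β) = Σ zᵢ(Kᵢ−1)/(1+β(Kᵢ−1)) = 0.
g(0) = ΣzᵢKᵢ − 1 = 0.212 and g(1) = 1 − Σzᵢ/Kᵢ = -0.107, so a root lies in (0, 1).
Newton–Raphson from β = 0.5:
  β = 0.500: g = 0.0050, g' = -0.270 → β = 0.519
Converged at β = 0.519.
Compositions from xᵢ = zᵢ/(1+β(Kᵢ−1)), yᵢ = Kᵢxᵢ:
  A: x = 0.143, y = 0.365
  B: x = 0.465, y = 0.372
  C: x = 0.392, y = 0.263

y_C = 0.263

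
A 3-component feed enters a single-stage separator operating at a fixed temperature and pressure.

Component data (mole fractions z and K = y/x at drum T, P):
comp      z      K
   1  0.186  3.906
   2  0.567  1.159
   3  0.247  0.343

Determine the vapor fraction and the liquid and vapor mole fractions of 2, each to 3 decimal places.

ψ = 0.622, x_2 = 0.516, y_2 = 0.598

Newton iteration, ψ⁰ = 0.5:
  ψ = 0.500: g = 0.0622, g' = -0.510 → ψ = 0.622
Converged at ψ = 0.622.
Compositions from xᵢ = zᵢ/(1+ψ(Kᵢ−1)), yᵢ = Kᵢxᵢ:
  1: x = 0.066, y = 0.259
  2: x = 0.516, y = 0.598
  3: x = 0.418, y = 0.143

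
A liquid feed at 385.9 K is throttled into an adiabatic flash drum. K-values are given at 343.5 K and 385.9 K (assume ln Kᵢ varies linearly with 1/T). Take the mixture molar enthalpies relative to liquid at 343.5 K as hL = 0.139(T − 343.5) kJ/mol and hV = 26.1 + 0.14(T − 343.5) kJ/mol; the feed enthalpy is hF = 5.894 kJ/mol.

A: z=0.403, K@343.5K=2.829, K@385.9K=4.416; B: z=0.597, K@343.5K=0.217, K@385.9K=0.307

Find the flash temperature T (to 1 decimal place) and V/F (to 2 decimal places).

T = 346.5 K, V/F = 0.21

Adiabatic flash: solve Rachford–Rice at each trial T, then check hF = ψ·hV(T) + (1−ψ)·hL(T).
  T = 343.5 K: K = (2.829, 0.217), RR gives ψ = 0.188, H_out = 4.914 kJ/mol
  T = 385.9 K: K = (4.416, 0.307), RR gives ψ = 0.407, H_out = 16.527 kJ/mol
  T = 364.7 K: K = (3.581, 0.261), RR gives ψ = 0.314, H_out = 11.143 kJ/mol
  T = 354.1 K: K = (3.194, 0.239), RR gives ψ = 0.257, H_out = 8.187 kJ/mol
  T = 348.8 K: K = (3.009, 0.228), RR gives ψ = 0.225, H_out = 6.600 kJ/mol
  T = 346.1 K: K = (2.916, 0.222), RR gives ψ = 0.207, H_out = 5.755 kJ/mol
  T = 347.5 K: K = (2.964, 0.225), RR gives ψ = 0.216, H_out = 6.196 kJ/mol
Linear interpolation between T = 346.1 (H_out = 5.755) and T = 347.5 (H_out = 6.196) on hF = 5.894 gives T ≈ 346.5 K, at which ψ = 0.21.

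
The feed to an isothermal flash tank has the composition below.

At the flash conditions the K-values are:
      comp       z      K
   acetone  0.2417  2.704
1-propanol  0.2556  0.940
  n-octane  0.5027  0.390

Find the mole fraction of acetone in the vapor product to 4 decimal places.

Let ψ = V/F and solve Σ zᵢ(Kᵢ−1)/(1+ψ(Kᵢ−1)) = 0.
Check two-phase: ΣzᵢKᵢ = 1.0899 > 1 and Σzᵢ/Kᵢ = 1.6503 > 1, so g(0) = 0.0899 > 0 and g(1) = -0.6503 < 0.
Iterate (Newton) starting at ψ = 0.5:
  ψ = 0.5000: g = -0.23464, g' = -0.5928 → ψ = 0.1042
  ψ = 0.1042: g = 0.00686, g' = -0.7203 → ψ = 0.1137
  ψ = 0.1137: g = 0.00005, g' = -0.7094 → ψ = 0.1138
Converged at ψ = 0.1138.
Compositions from xᵢ = zᵢ/(1+ψ(Kᵢ−1)), yᵢ = Kᵢxᵢ:
  acetone: x = 0.2024, y = 0.5474
  1-propanol: x = 0.2574, y = 0.2419
  n-octane: x = 0.5402, y = 0.2107

y_acetone = 0.5474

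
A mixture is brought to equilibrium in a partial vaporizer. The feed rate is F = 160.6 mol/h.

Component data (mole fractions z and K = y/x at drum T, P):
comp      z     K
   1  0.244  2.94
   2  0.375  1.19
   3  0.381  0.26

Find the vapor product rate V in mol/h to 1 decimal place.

Rachford–Rice: g(V/F) = Σ zᵢ(Kᵢ−1)/(1+V/F(Kᵢ−1)) = 0.
Check two-phase: ΣzᵢKᵢ = 1.263 > 1 and Σzᵢ/Kᵢ = 1.864 > 1, so g(0) = 0.263 > 0 and g(1) = -0.864 < 0.
Iterate (Newton) starting at V/F = 0.5:
  V/F = 0.500: g = -0.1422, g' = -0.774 → V/F = 0.316
  V/F = 0.316: g = -0.0075, g' = -0.720 → V/F = 0.306
Converged at V/F = 0.306.
Then V = V/F·F = 0.3059·160.6 = 49.1 mol/h and L = F − V = 111.5 mol/h.

V = 49.1 mol/h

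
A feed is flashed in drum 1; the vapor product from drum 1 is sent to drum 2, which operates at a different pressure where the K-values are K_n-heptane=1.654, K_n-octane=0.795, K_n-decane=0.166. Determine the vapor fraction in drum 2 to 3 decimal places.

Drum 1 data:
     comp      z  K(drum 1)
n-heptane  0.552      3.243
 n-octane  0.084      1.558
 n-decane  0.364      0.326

Drum 1:
Let ψ₁ = V/F and solve Σ zᵢ(Kᵢ−1)/(1+ψ₁(Kᵢ−1)) = 0.
g(0) = ΣzᵢKᵢ − 1 = 1.040 and g(1) = 1 − Σzᵢ/Kᵢ = -0.341, so a root lies in (0, 1).
Iterate (Newton) starting at ψ₁ = 0.51:
  ψ₁ = 0.510: g = 0.2402, g' = -1.004 → ψ₁ = 0.749
Converged at ψ₁ = 0.749.
Drum-1 compositions:
  n-heptane: x = 0.206, y = 0.668
  n-octane: x = 0.059, y = 0.092
  n-decane: x = 0.735, y = 0.240
Drum-2 feed = drum-1 vapor: z₂ = (0.6682, 0.0923, 0.2395).
Drum 2:
Newton iteration, ψ₂⁰ = 0.5:
  ψ₂ = 0.500: g = -0.0344, g' = -0.657 → ψ₂ = 0.448
  ψ₂ = 0.448: g = -0.0016, g' = -0.600 → ψ₂ = 0.445
Converged at ψ₂ = 0.445.
  n-heptane: x = 0.518, y = 0.856
  n-octane: x = 0.102, y = 0.081
  n-decane: x = 0.381, y = 0.063

V/F (drum 2) = 0.445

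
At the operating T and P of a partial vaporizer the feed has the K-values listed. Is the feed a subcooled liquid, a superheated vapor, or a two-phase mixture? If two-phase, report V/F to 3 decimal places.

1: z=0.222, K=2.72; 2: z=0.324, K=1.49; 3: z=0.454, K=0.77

superheated vapor

ΣzᵢKᵢ = 1.436; Σzᵢ/Kᵢ = 0.889.
Since Σzᵢ/Kᵢ < 1 the mixture is above its dew point — single vapor phase.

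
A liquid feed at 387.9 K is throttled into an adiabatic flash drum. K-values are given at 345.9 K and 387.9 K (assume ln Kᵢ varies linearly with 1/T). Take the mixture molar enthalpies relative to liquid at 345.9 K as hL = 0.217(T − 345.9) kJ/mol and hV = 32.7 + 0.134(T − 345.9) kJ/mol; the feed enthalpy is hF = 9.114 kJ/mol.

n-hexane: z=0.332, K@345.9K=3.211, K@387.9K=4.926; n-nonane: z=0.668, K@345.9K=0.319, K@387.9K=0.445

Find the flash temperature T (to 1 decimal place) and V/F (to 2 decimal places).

Adiabatic flash: solve Rachford–Rice at each trial T, then check hF = ψ·hV(T) + (1−ψ)·hL(T).
  T = 345.9 K: K = (3.211, 0.319), RR gives ψ = 0.185, H_out = 6.062 kJ/mol
  T = 387.9 K: K = (4.926, 0.445), RR gives ψ = 0.428, H_out = 21.619 kJ/mol
  T = 366.9 K: K = (4.026, 0.380), RR gives ψ = 0.315, H_out = 14.310 kJ/mol
  T = 356.4 K: K = (3.608, 0.349), RR gives ψ = 0.254, H_out = 10.363 kJ/mol
  T = 351.1 K: K = (3.405, 0.334), RR gives ψ = 0.221, H_out = 8.247 kJ/mol
  T = 353.8 K: K = (3.507, 0.342), RR gives ψ = 0.238, H_out = 9.337 kJ/mol
  T = 352.5 K: K = (3.458, 0.338), RR gives ψ = 0.230, H_out = 8.815 kJ/mol
Linear interpolation between T = 352.5 (H_out = 8.815) and T = 353.8 (H_out = 9.337) on hF = 9.114 gives T ≈ 353.2 K, at which ψ = 0.23.

T = 353.2 K, V/F = 0.23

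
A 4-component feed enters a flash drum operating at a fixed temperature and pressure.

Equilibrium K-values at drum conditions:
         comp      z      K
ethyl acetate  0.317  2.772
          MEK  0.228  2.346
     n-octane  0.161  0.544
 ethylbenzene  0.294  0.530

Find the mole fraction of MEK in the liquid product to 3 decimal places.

x_MEK = 0.104

Rachford–Rice: g(β) = Σ zᵢ(Kᵢ−1)/(1+β(Kᵢ−1)) = 0.
Check two-phase: ΣzᵢKᵢ = 1.657 > 1 and Σzᵢ/Kᵢ = 1.062 > 1, so g(0) = 0.657 > 0 and g(1) = -0.062 < 0.
Newton iteration, β⁰ = 0.37:
  β = 0.370: g = 0.2886, g' = -0.691 → β = 0.788
  β = 0.788: g = 0.0494, g' = -0.516 → β = 0.884
  β = 0.884: g = -0.0001, g' = -0.521 → β = 0.883
Converged at β = 0.883.
Compositions from xᵢ = zᵢ/(1+β(Kᵢ−1)), yᵢ = Kᵢxᵢ:
  ethyl acetate: x = 0.124, y = 0.343
  MEK: x = 0.104, y = 0.244
  n-octane: x = 0.270, y = 0.147
  ethylbenzene: x = 0.503, y = 0.266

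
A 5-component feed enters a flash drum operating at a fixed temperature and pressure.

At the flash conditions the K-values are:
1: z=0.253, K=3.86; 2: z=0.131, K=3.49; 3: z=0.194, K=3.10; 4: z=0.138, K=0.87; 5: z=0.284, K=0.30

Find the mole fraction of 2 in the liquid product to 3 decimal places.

Rachford–Rice: g(ψ) = Σ zᵢ(Kᵢ−1)/(1+ψ(Kᵢ−1)) = 0.
Feasibility: ΣzᵢKᵢ = 2.240, Σzᵢ/Kᵢ = 1.271 — both > 1, two phases present.
Iterate (Newton) starting at ψ = 0.5:
  ψ = 0.500: g = 0.3168, g' = -1.047 → ψ = 0.802
  ψ = 0.802: g = 0.0065, g' = -1.127 → ψ = 0.808
Converged at ψ = 0.808.
Compositions from xᵢ = zᵢ/(1+ψ(Kᵢ−1)), yᵢ = Kᵢxᵢ:
  1: x = 0.076, y = 0.295
  2: x = 0.043, y = 0.152
  3: x = 0.072, y = 0.223
  4: x = 0.154, y = 0.134
  5: x = 0.654, y = 0.196

x_2 = 0.043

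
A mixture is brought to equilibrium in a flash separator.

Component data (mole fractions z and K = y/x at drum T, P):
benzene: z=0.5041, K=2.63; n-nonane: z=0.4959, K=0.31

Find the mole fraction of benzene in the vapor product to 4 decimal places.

y_benzene = 0.7822

Material balance + equilibrium reduce to Σ zᵢ(Kᵢ−1)/(1+ψ(Kᵢ−1)) = 0.
g(0) = ΣzᵢKᵢ − 1 = 0.4795 and g(1) = 1 − Σzᵢ/Kᵢ = -0.7914, so a root lies in (0, 1).
Binary case is linear: z₁(K₁−1)(1+ψ(K₂−1)) + z₂(K₂−1)(1+ψ(K₁−1)) = 0
⇒ ψ = [z₁(K₁−1)+z₂(K₂−1)] / [−(K₁−1)(K₂−1)] = 0.47951/1.12470 = 0.4263
Compositions from xᵢ = zᵢ/(1+ψ(Kᵢ−1)), yᵢ = Kᵢxᵢ:
  benzene: x = 0.2974, y = 0.7822
  n-nonane: x = 0.7026, y = 0.2178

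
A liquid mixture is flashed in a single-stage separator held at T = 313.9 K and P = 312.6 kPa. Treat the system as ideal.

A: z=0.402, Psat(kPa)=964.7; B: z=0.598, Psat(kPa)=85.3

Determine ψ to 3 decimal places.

Raoult's law: Kᵢ = Pᵢˢᵃᵗ/P = Pᵢˢᵃᵗ/312.6.
  K_A = 964.7/312.6 = 3.08605, K_B = 85.3/312.6 = 0.27287
Rachford–Rice: g(ψ) = Σ zᵢ(Kᵢ−1)/(1+ψ(Kᵢ−1)) = 0.
g(0) = ΣzᵢKᵢ − 1 = 0.404 and g(1) = 1 − Σzᵢ/Kᵢ = -1.322, so a root lies in (0, 1).
Newton–Raphson from ψ = 0.5:
  ψ = 0.500: g = -0.2727, g' = -1.200 → ψ = 0.273
  ψ = 0.273: g = -0.0078, g' = -1.203 → ψ = 0.266
Converged at ψ = 0.266.

ψ = 0.266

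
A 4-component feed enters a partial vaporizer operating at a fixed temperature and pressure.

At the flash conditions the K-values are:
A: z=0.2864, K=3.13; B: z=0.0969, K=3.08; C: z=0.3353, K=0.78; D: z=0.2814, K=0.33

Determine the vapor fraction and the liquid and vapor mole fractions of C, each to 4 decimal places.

Material balance + equilibrium reduce to Σ zᵢ(Kᵢ−1)/(1+ψ(Kᵢ−1)) = 0.
Check two-phase: ΣzᵢKᵢ = 1.5493 > 1 and Σzᵢ/Kᵢ = 1.4056 > 1, so g(0) = 0.5493 > 0 and g(1) = -0.4056 < 0.
Iterate (Newton) starting at ψ = 0.5:
  ψ = 0.5000: g = 0.02782, g' = -0.7116 → ψ = 0.5391
  ψ = 0.5391: g = 0.00015, g' = -0.7052 → ψ = 0.5393
Converged at ψ = 0.5393.
Compositions from xᵢ = zᵢ/(1+ψ(Kᵢ−1)), yᵢ = Kᵢxᵢ:
  A: x = 0.1333, y = 0.4172
  B: x = 0.0457, y = 0.1407
  C: x = 0.3804, y = 0.2967
  D: x = 0.4406, y = 0.1454

ψ = 0.5393, x_C = 0.3804, y_C = 0.2967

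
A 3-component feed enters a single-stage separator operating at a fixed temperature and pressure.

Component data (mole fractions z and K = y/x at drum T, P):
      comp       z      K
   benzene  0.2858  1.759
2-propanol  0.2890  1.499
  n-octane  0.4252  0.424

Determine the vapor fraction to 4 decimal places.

ψ = 0.3163

Material balance + equilibrium reduce to Σ zᵢ(Kᵢ−1)/(1+ψ(Kᵢ−1)) = 0.
Feasibility: ΣzᵢKᵢ = 1.1162, Σzᵢ/Kᵢ = 1.3581 — both > 1, two phases present.
Iterate (Newton) starting at ψ = 0.5:
  ψ = 0.5000: g = -0.07132, g' = -0.4109 → ψ = 0.3264
  ψ = 0.3264: g = -0.00377, g' = -0.3729 → ψ = 0.3163
Converged at ψ = 0.3163.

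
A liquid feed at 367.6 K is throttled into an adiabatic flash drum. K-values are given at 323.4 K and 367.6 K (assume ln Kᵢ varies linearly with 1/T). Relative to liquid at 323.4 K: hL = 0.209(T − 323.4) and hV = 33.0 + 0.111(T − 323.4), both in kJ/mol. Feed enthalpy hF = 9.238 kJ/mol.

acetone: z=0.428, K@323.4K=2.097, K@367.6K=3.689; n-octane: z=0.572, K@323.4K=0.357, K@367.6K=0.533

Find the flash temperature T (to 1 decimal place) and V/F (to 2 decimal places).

Adiabatic flash: solve Rachford–Rice at each trial T, then check hF = ψ·hV(T) + (1−ψ)·hL(T).
  T = 323.4 K: K = (2.097, 0.357), RR gives ψ = 0.144, H_out = 4.759 kJ/mol
  T = 367.6 K: K = (3.689, 0.533), RR gives ψ = 0.704, H_out = 29.414 kJ/mol
  T = 345.5 K: K = (2.832, 0.442), RR gives ψ = 0.455, H_out = 18.636 kJ/mol
  T = 334.4 K: K = (2.447, 0.398), RR gives ψ = 0.316, H_out = 12.393 kJ/mol
  T = 328.9 K: K = (2.268, 0.377), RR gives ψ = 0.237, H_out = 8.828 kJ/mol
  T = 331.6 K: K = (2.355, 0.388), RR gives ψ = 0.277, H_out = 10.630 kJ/mol
  T = 330.2 K: K = (2.310, 0.382), RR gives ψ = 0.256, H_out = 9.709 kJ/mol
Linear interpolation between T = 328.9 (H_out = 8.828) and T = 330.2 (H_out = 9.709) on hF = 9.238 gives T ≈ 329.5 K, at which ψ = 0.25.

T = 329.5 K, V/F = 0.25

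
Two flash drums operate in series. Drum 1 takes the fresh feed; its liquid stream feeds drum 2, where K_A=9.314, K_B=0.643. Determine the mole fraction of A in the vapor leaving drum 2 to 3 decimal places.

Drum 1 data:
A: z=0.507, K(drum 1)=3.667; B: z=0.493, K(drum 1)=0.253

Drum 1:
Newton–Raphson from ψ₁ = 0.36:
  ψ₁ = 0.360: g = 0.1861, g' = -1.453 → ψ₁ = 0.488
  ψ₁ = 0.488: g = 0.0079, g' = -1.362 → ψ₁ = 0.494
Converged at ψ₁ = 0.494.
Drum-1 compositions:
  A: x = 0.219, y = 0.802
  B: x = 0.781, y = 0.198
Drum-2 feed = drum-1 liquid: z₂ = (0.2188, 0.7812).
Drum 2:
Binary case is linear: z₁(K₁−1)(1+ψ₂(K₂−1)) + z₂(K₂−1)(1+ψ₂(K₁−1)) = 0
⇒ ψ₂ = [z₁(K₁−1)+z₂(K₂−1)] / [−(K₁−1)(K₂−1)] = 1.5403/2.9681 = 0.519
  A: x = 0.041, y = 0.383
  B: x = 0.959, y = 0.617

y_A (drum 2) = 0.383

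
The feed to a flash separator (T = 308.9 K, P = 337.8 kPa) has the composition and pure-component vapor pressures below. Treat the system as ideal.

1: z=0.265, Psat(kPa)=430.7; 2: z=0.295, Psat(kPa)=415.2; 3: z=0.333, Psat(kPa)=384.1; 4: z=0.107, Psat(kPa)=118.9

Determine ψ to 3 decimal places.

Raoult's law: Kᵢ = Pᵢˢᵃᵗ/P = Pᵢˢᵃᵗ/337.8.
  K_1 = 430.7/337.8 = 1.27501, K_2 = 415.2/337.8 = 1.22913, K_3 = 384.1/337.8 = 1.13706, K_4 = 118.9/337.8 = 0.35198
Newton iteration, ψ⁰ = 0.5:
  ψ = 0.500: g = 0.0649, g' = -0.132 → ψ = 0.992
  ψ = 0.992: g = -0.0417, g' = -0.380 → ψ = 0.882
  ψ = 0.882: g = -0.0064, g' = -0.274 → ψ = 0.859
  ψ = 0.859: g = -0.0002, g' = -0.258 → ψ = 0.858
Converged at ψ = 0.858.

ψ = 0.858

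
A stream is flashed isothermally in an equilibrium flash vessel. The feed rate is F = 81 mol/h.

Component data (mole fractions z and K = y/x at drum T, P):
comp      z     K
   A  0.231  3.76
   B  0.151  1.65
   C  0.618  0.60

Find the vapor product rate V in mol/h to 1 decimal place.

Let ψ = V/F and solve Σ zᵢ(Kᵢ−1)/(1+ψ(Kᵢ−1)) = 0.
g(0) = ΣzᵢKᵢ − 1 = 0.489 and g(1) = 1 − Σzᵢ/Kᵢ = -0.183, so a root lies in (0, 1).
Newton–Raphson from ψ = 0.5:
  ψ = 0.500: g = 0.0330, g' = -0.501 → ψ = 0.566
  ψ = 0.566: g = 0.0012, g' = -0.467 → ψ = 0.568
Converged at ψ = 0.568.
Then V = ψ·F = 0.5682·81 = 46.0 mol/h and L = F − V = 35.0 mol/h.

V = 46.0 mol/h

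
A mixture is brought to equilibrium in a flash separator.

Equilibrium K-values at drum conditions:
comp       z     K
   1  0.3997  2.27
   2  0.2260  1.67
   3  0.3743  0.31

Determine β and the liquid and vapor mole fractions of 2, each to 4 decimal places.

Material balance + equilibrium reduce to Σ zᵢ(Kᵢ−1)/(1+β(Kᵢ−1)) = 0.
Check two-phase: ΣzᵢKᵢ = 1.4008 > 1 and Σzᵢ/Kᵢ = 1.5188 > 1, so g(0) = 0.4008 > 0 and g(1) = -0.5188 < 0.
Newton–Raphson from β = 0.68:
  β = 0.6800: g = -0.11015, g' = -0.8660 → β = 0.5528
  β = 0.5528: g = -0.00879, g' = -0.7423 → β = 0.5410
  β = 0.5410: g = -0.00004, g' = -0.7348 → β = 0.5409
Converged at β = 0.5409.
Compositions from xᵢ = zᵢ/(1+β(Kᵢ−1)), yᵢ = Kᵢxᵢ:
  1: x = 0.2369, y = 0.5378
  2: x = 0.1659, y = 0.2770
  3: x = 0.5972, y = 0.1851

β = 0.5409, x_2 = 0.1659, y_2 = 0.2770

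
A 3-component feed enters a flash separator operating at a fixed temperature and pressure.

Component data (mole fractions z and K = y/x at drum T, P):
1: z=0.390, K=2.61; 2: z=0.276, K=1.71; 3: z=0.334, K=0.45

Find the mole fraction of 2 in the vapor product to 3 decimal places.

Iterate (Newton) starting at V/F = 0.5:
  V/F = 0.500: g = 0.2391, g' = -0.578 → V/F = 0.913
  V/F = 0.913: g = 0.0038, g' = -0.625 → V/F = 0.920
Converged at V/F = 0.920.
Compositions from xᵢ = zᵢ/(1+V/F(Kᵢ−1)), yᵢ = Kᵢxᵢ:
  1: x = 0.157, y = 0.410
  2: x = 0.167, y = 0.286
  3: x = 0.676, y = 0.304

y_2 = 0.286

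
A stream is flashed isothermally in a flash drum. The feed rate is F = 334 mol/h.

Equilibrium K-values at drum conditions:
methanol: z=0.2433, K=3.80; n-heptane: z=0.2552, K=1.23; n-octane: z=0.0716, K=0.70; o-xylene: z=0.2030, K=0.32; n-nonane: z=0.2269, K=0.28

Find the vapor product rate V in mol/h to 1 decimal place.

V = 107.4 mol/h

Material balance + equilibrium reduce to Σ zᵢ(Kᵢ−1)/(1+β(Kᵢ−1)) = 0.
Feasibility: ΣzᵢKᵢ = 1.4170, Σzᵢ/Kᵢ = 1.8185 — both > 1, two phases present.
Iterate (Newton) starting at β = 0.5:
  β = 0.5000: g = -0.15319, g' = -0.8536 → β = 0.3205
  β = 0.3205: g = 0.00103, g' = -0.9017 → β = 0.3217
Converged at β = 0.3217.
Then V = β·F = 0.3217·334 = 107.4 mol/h and L = F − V = 226.6 mol/h.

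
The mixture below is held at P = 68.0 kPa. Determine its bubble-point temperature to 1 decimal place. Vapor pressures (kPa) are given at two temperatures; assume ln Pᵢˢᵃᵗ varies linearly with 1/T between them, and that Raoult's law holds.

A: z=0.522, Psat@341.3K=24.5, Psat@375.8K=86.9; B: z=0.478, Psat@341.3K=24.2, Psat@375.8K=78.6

T = 369.7 K

Bubble-point temperature: ΣzᵢPᵢˢᵃᵗ(T) = P. Interpolate ln Pᵢˢᵃᵗ = aᵢ + bᵢ/T.
  T = 341.3 K: ΣzᵢPᵢˢᵃᵗ = 24.36 kPa
  T = 375.8 K: ΣzᵢPᵢˢᵃᵗ = 82.93 kPa
  T = 358.6 K: ΣzᵢPᵢˢᵃᵗ = 46.36 kPa
  T = 367.2 K: ΣzᵢPᵢˢᵃᵗ = 62.43 kPa
  T = 371.5 K: ΣzᵢPᵢˢᵃᵗ = 72.07 kPa
  T = 369.4 K: ΣzᵢPᵢˢᵃᵗ = 67.21 kPa
Interpolating between 369.4 K and 371.5 K gives T ≈ 369.7 K.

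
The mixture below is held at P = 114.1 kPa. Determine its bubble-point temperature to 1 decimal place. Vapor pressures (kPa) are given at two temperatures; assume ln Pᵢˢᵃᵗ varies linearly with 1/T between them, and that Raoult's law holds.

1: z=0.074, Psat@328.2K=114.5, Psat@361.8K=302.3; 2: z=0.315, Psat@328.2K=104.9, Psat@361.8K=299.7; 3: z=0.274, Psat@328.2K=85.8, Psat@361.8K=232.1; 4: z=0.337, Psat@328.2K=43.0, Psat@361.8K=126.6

Bubble-point temperature: ΣzᵢPᵢˢᵃᵗ(T) = P. Interpolate ln Pᵢˢᵃᵗ = aᵢ + bᵢ/T.
  T = 328.2 K: ΣzᵢPᵢˢᵃᵗ = 79.52 kPa
  T = 361.8 K: ΣzᵢPᵢˢᵃᵗ = 223.04 kPa
  T = 345.0 K: ΣzᵢPᵢˢᵃᵗ = 136.54 kPa
  T = 336.6 K: ΣzᵢPᵢˢᵃᵗ = 104.90 kPa
  T = 340.8 K: ΣzᵢPᵢˢᵃᵗ = 119.87 kPa
  T = 338.7 K: ΣzᵢPᵢˢᵃᵗ = 112.18 kPa
Interpolating between 338.7 K and 340.8 K gives T ≈ 339.2 K.

T = 339.2 K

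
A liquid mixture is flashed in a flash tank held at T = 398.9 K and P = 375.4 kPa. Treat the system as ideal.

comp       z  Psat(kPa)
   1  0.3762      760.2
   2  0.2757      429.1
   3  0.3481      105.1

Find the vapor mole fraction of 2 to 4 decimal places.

Raoult's law: Kᵢ = Pᵢˢᵃᵗ/P = Pᵢˢᵃᵗ/375.4.
  K_1 = 760.2/375.4 = 2.025040, K_2 = 429.1/375.4 = 1.143047, K_3 = 105.1/375.4 = 0.279968
Rachford–Rice: g(V/F) = Σ zᵢ(Kᵢ−1)/(1+V/F(Kᵢ−1)) = 0.
g(0) = ΣzᵢKᵢ − 1 = 0.1744 and g(1) = 1 − Σzᵢ/Kᵢ = -0.6703, so a root lies in (0, 1).
Newton iteration, V/F⁰ = 0.43:
  V/F = 0.4300: g = -0.05825, g' = -0.5741 → V/F = 0.3285
  V/F = 0.3285: g = -0.00217, g' = -0.5360 → V/F = 0.3245
Converged at V/F = 0.3245.
Compositions from xᵢ = zᵢ/(1+V/F(Kᵢ−1)), yᵢ = Kᵢxᵢ:
  1: x = 0.2823, y = 0.5717
  2: x = 0.2635, y = 0.3012
  3: x = 0.4542, y = 0.1272

y_2 = 0.3012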